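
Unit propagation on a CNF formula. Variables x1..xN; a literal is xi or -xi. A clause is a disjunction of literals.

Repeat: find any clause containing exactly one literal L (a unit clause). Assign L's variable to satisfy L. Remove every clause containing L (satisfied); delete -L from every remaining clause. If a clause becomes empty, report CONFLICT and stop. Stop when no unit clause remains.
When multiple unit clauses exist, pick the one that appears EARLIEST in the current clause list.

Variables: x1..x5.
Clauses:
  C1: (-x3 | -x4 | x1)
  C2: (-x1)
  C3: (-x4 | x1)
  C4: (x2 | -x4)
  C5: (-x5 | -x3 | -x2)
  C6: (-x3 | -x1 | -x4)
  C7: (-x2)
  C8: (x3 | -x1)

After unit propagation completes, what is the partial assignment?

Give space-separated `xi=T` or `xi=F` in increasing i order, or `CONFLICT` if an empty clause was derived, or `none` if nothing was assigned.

Answer: x1=F x2=F x4=F

Derivation:
unit clause [-1] forces x1=F; simplify:
  drop 1 from [-3, -4, 1] -> [-3, -4]
  drop 1 from [-4, 1] -> [-4]
  satisfied 3 clause(s); 5 remain; assigned so far: [1]
unit clause [-4] forces x4=F; simplify:
  satisfied 3 clause(s); 2 remain; assigned so far: [1, 4]
unit clause [-2] forces x2=F; simplify:
  satisfied 2 clause(s); 0 remain; assigned so far: [1, 2, 4]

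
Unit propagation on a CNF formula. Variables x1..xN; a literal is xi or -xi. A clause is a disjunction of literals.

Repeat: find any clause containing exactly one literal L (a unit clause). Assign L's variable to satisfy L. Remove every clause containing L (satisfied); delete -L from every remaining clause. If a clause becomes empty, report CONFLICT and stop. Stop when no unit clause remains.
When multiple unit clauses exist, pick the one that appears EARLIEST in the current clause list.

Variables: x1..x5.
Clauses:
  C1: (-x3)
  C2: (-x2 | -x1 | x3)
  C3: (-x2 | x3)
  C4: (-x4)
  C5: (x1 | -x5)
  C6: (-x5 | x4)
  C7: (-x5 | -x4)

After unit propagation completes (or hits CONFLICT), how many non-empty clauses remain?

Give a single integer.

Answer: 0

Derivation:
unit clause [-3] forces x3=F; simplify:
  drop 3 from [-2, -1, 3] -> [-2, -1]
  drop 3 from [-2, 3] -> [-2]
  satisfied 1 clause(s); 6 remain; assigned so far: [3]
unit clause [-2] forces x2=F; simplify:
  satisfied 2 clause(s); 4 remain; assigned so far: [2, 3]
unit clause [-4] forces x4=F; simplify:
  drop 4 from [-5, 4] -> [-5]
  satisfied 2 clause(s); 2 remain; assigned so far: [2, 3, 4]
unit clause [-5] forces x5=F; simplify:
  satisfied 2 clause(s); 0 remain; assigned so far: [2, 3, 4, 5]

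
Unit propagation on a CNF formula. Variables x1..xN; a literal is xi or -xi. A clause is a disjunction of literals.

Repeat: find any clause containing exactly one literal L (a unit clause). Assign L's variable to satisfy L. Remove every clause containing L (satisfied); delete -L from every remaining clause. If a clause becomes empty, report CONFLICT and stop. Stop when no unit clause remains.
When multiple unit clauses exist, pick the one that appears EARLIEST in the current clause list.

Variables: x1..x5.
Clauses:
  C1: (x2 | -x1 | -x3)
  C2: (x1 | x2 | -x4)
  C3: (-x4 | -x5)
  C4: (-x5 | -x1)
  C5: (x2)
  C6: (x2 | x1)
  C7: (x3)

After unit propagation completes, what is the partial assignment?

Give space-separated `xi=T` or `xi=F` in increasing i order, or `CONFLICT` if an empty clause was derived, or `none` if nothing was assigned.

Answer: x2=T x3=T

Derivation:
unit clause [2] forces x2=T; simplify:
  satisfied 4 clause(s); 3 remain; assigned so far: [2]
unit clause [3] forces x3=T; simplify:
  satisfied 1 clause(s); 2 remain; assigned so far: [2, 3]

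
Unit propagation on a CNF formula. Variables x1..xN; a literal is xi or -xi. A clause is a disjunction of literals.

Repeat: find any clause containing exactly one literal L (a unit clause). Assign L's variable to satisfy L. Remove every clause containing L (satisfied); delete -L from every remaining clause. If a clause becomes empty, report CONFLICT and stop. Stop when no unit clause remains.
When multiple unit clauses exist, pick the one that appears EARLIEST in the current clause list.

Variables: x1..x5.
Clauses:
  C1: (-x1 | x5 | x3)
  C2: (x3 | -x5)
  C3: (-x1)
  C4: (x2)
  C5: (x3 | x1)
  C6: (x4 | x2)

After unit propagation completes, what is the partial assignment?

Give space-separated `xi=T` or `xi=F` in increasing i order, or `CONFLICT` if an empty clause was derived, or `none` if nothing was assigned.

Answer: x1=F x2=T x3=T

Derivation:
unit clause [-1] forces x1=F; simplify:
  drop 1 from [3, 1] -> [3]
  satisfied 2 clause(s); 4 remain; assigned so far: [1]
unit clause [2] forces x2=T; simplify:
  satisfied 2 clause(s); 2 remain; assigned so far: [1, 2]
unit clause [3] forces x3=T; simplify:
  satisfied 2 clause(s); 0 remain; assigned so far: [1, 2, 3]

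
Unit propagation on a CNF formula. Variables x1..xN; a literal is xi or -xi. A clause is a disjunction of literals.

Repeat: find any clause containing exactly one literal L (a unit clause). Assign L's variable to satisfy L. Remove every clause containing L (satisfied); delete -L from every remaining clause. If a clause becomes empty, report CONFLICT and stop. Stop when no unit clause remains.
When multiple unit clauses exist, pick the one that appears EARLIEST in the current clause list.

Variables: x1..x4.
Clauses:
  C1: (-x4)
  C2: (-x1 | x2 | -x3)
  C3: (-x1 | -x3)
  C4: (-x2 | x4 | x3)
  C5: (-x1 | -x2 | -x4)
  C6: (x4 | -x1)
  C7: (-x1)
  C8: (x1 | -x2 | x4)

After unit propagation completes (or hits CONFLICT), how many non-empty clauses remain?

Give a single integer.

unit clause [-4] forces x4=F; simplify:
  drop 4 from [-2, 4, 3] -> [-2, 3]
  drop 4 from [4, -1] -> [-1]
  drop 4 from [1, -2, 4] -> [1, -2]
  satisfied 2 clause(s); 6 remain; assigned so far: [4]
unit clause [-1] forces x1=F; simplify:
  drop 1 from [1, -2] -> [-2]
  satisfied 4 clause(s); 2 remain; assigned so far: [1, 4]
unit clause [-2] forces x2=F; simplify:
  satisfied 2 clause(s); 0 remain; assigned so far: [1, 2, 4]

Answer: 0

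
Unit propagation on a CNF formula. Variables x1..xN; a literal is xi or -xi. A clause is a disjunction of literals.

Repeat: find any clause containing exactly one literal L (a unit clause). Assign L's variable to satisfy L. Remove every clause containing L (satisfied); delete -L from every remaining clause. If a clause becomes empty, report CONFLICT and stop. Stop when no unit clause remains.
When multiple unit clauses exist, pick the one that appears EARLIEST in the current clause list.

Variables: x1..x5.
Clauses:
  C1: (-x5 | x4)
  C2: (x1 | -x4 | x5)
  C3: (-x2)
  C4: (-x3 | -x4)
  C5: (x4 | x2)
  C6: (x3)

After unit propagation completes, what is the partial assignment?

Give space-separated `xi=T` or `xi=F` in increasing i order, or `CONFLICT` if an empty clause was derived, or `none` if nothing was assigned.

unit clause [-2] forces x2=F; simplify:
  drop 2 from [4, 2] -> [4]
  satisfied 1 clause(s); 5 remain; assigned so far: [2]
unit clause [4] forces x4=T; simplify:
  drop -4 from [1, -4, 5] -> [1, 5]
  drop -4 from [-3, -4] -> [-3]
  satisfied 2 clause(s); 3 remain; assigned so far: [2, 4]
unit clause [-3] forces x3=F; simplify:
  drop 3 from [3] -> [] (empty!)
  satisfied 1 clause(s); 2 remain; assigned so far: [2, 3, 4]
CONFLICT (empty clause)

Answer: CONFLICT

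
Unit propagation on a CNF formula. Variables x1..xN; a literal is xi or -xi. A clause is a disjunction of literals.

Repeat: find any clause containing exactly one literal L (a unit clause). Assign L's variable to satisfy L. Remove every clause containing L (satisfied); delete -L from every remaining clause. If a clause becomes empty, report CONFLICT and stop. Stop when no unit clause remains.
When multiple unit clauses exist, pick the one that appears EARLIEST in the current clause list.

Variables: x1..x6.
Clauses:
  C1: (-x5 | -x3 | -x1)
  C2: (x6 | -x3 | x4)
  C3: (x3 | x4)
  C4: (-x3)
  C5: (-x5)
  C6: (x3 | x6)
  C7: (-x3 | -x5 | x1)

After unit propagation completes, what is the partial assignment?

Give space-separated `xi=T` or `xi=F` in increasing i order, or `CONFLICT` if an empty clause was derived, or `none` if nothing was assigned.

Answer: x3=F x4=T x5=F x6=T

Derivation:
unit clause [-3] forces x3=F; simplify:
  drop 3 from [3, 4] -> [4]
  drop 3 from [3, 6] -> [6]
  satisfied 4 clause(s); 3 remain; assigned so far: [3]
unit clause [4] forces x4=T; simplify:
  satisfied 1 clause(s); 2 remain; assigned so far: [3, 4]
unit clause [-5] forces x5=F; simplify:
  satisfied 1 clause(s); 1 remain; assigned so far: [3, 4, 5]
unit clause [6] forces x6=T; simplify:
  satisfied 1 clause(s); 0 remain; assigned so far: [3, 4, 5, 6]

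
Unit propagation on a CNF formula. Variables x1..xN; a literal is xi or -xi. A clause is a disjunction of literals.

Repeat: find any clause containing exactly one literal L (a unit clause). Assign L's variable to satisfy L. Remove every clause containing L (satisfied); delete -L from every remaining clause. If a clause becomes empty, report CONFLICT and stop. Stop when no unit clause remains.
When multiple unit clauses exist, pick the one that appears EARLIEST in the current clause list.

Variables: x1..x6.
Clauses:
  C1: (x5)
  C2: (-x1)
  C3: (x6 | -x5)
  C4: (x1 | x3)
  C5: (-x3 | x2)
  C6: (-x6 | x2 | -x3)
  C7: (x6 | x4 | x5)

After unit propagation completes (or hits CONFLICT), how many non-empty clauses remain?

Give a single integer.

Answer: 0

Derivation:
unit clause [5] forces x5=T; simplify:
  drop -5 from [6, -5] -> [6]
  satisfied 2 clause(s); 5 remain; assigned so far: [5]
unit clause [-1] forces x1=F; simplify:
  drop 1 from [1, 3] -> [3]
  satisfied 1 clause(s); 4 remain; assigned so far: [1, 5]
unit clause [6] forces x6=T; simplify:
  drop -6 from [-6, 2, -3] -> [2, -3]
  satisfied 1 clause(s); 3 remain; assigned so far: [1, 5, 6]
unit clause [3] forces x3=T; simplify:
  drop -3 from [-3, 2] -> [2]
  drop -3 from [2, -3] -> [2]
  satisfied 1 clause(s); 2 remain; assigned so far: [1, 3, 5, 6]
unit clause [2] forces x2=T; simplify:
  satisfied 2 clause(s); 0 remain; assigned so far: [1, 2, 3, 5, 6]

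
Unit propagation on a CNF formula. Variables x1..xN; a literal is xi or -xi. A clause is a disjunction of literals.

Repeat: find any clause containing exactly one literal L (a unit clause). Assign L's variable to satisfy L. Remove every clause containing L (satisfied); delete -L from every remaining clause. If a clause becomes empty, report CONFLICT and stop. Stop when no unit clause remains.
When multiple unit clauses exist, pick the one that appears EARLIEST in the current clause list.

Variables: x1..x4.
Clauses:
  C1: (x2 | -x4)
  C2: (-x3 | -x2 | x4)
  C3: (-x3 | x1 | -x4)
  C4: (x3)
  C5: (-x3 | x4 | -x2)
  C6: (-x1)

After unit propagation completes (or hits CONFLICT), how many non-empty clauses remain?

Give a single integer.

Answer: 0

Derivation:
unit clause [3] forces x3=T; simplify:
  drop -3 from [-3, -2, 4] -> [-2, 4]
  drop -3 from [-3, 1, -4] -> [1, -4]
  drop -3 from [-3, 4, -2] -> [4, -2]
  satisfied 1 clause(s); 5 remain; assigned so far: [3]
unit clause [-1] forces x1=F; simplify:
  drop 1 from [1, -4] -> [-4]
  satisfied 1 clause(s); 4 remain; assigned so far: [1, 3]
unit clause [-4] forces x4=F; simplify:
  drop 4 from [-2, 4] -> [-2]
  drop 4 from [4, -2] -> [-2]
  satisfied 2 clause(s); 2 remain; assigned so far: [1, 3, 4]
unit clause [-2] forces x2=F; simplify:
  satisfied 2 clause(s); 0 remain; assigned so far: [1, 2, 3, 4]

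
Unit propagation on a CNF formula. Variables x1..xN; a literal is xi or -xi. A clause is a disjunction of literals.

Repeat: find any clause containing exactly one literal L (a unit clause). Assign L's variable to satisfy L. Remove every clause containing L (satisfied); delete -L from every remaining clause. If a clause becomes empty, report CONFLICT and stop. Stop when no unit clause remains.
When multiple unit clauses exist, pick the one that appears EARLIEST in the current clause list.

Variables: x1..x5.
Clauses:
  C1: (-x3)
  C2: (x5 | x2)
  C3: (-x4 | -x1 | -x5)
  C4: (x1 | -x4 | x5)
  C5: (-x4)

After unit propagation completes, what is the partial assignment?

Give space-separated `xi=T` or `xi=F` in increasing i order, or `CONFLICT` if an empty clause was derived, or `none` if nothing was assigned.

Answer: x3=F x4=F

Derivation:
unit clause [-3] forces x3=F; simplify:
  satisfied 1 clause(s); 4 remain; assigned so far: [3]
unit clause [-4] forces x4=F; simplify:
  satisfied 3 clause(s); 1 remain; assigned so far: [3, 4]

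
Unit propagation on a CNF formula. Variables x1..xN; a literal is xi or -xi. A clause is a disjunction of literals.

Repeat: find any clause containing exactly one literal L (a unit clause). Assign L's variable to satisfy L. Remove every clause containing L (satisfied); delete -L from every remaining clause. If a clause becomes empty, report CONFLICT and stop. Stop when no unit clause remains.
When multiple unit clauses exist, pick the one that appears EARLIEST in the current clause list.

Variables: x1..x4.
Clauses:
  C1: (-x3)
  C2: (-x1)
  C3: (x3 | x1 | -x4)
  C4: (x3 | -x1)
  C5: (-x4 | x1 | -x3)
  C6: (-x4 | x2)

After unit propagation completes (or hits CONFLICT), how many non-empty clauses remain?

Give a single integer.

unit clause [-3] forces x3=F; simplify:
  drop 3 from [3, 1, -4] -> [1, -4]
  drop 3 from [3, -1] -> [-1]
  satisfied 2 clause(s); 4 remain; assigned so far: [3]
unit clause [-1] forces x1=F; simplify:
  drop 1 from [1, -4] -> [-4]
  satisfied 2 clause(s); 2 remain; assigned so far: [1, 3]
unit clause [-4] forces x4=F; simplify:
  satisfied 2 clause(s); 0 remain; assigned so far: [1, 3, 4]

Answer: 0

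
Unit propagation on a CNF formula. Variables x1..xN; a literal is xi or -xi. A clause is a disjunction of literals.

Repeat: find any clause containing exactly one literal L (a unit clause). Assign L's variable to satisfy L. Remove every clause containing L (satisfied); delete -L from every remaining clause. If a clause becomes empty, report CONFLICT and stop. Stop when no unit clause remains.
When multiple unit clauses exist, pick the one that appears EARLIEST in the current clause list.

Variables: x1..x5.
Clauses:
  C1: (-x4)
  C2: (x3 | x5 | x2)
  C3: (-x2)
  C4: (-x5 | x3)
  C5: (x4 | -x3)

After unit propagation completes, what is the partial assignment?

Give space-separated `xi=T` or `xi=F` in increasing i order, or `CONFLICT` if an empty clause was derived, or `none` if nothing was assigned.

unit clause [-4] forces x4=F; simplify:
  drop 4 from [4, -3] -> [-3]
  satisfied 1 clause(s); 4 remain; assigned so far: [4]
unit clause [-2] forces x2=F; simplify:
  drop 2 from [3, 5, 2] -> [3, 5]
  satisfied 1 clause(s); 3 remain; assigned so far: [2, 4]
unit clause [-3] forces x3=F; simplify:
  drop 3 from [3, 5] -> [5]
  drop 3 from [-5, 3] -> [-5]
  satisfied 1 clause(s); 2 remain; assigned so far: [2, 3, 4]
unit clause [5] forces x5=T; simplify:
  drop -5 from [-5] -> [] (empty!)
  satisfied 1 clause(s); 1 remain; assigned so far: [2, 3, 4, 5]
CONFLICT (empty clause)

Answer: CONFLICT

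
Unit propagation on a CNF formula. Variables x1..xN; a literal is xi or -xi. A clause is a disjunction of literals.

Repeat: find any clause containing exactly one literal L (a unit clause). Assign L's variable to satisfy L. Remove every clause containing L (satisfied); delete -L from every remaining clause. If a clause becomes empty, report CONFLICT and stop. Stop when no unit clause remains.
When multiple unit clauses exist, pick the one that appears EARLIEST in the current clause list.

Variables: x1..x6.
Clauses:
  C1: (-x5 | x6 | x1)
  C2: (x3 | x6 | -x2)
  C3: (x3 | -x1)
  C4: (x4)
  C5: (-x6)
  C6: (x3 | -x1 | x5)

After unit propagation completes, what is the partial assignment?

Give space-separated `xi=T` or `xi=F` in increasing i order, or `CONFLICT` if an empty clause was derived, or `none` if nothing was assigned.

unit clause [4] forces x4=T; simplify:
  satisfied 1 clause(s); 5 remain; assigned so far: [4]
unit clause [-6] forces x6=F; simplify:
  drop 6 from [-5, 6, 1] -> [-5, 1]
  drop 6 from [3, 6, -2] -> [3, -2]
  satisfied 1 clause(s); 4 remain; assigned so far: [4, 6]

Answer: x4=T x6=F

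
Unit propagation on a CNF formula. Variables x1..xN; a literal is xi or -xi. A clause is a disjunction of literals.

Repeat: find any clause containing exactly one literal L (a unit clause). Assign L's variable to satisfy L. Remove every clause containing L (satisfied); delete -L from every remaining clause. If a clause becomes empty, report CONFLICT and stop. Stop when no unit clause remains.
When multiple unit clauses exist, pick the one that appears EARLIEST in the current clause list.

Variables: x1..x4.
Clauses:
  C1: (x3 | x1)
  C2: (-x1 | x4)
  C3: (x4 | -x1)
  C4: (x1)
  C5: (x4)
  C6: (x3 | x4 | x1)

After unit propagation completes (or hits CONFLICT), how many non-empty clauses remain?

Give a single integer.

unit clause [1] forces x1=T; simplify:
  drop -1 from [-1, 4] -> [4]
  drop -1 from [4, -1] -> [4]
  satisfied 3 clause(s); 3 remain; assigned so far: [1]
unit clause [4] forces x4=T; simplify:
  satisfied 3 clause(s); 0 remain; assigned so far: [1, 4]

Answer: 0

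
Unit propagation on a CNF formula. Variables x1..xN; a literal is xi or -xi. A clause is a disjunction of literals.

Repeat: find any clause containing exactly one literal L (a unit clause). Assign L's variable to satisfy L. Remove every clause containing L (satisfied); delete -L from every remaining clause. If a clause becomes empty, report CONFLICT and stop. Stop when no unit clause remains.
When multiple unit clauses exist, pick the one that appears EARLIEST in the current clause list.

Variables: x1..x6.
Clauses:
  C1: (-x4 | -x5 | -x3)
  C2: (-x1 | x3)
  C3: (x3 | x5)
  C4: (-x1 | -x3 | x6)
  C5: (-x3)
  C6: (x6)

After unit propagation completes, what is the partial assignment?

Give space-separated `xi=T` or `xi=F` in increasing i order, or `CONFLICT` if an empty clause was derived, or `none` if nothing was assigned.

unit clause [-3] forces x3=F; simplify:
  drop 3 from [-1, 3] -> [-1]
  drop 3 from [3, 5] -> [5]
  satisfied 3 clause(s); 3 remain; assigned so far: [3]
unit clause [-1] forces x1=F; simplify:
  satisfied 1 clause(s); 2 remain; assigned so far: [1, 3]
unit clause [5] forces x5=T; simplify:
  satisfied 1 clause(s); 1 remain; assigned so far: [1, 3, 5]
unit clause [6] forces x6=T; simplify:
  satisfied 1 clause(s); 0 remain; assigned so far: [1, 3, 5, 6]

Answer: x1=F x3=F x5=T x6=T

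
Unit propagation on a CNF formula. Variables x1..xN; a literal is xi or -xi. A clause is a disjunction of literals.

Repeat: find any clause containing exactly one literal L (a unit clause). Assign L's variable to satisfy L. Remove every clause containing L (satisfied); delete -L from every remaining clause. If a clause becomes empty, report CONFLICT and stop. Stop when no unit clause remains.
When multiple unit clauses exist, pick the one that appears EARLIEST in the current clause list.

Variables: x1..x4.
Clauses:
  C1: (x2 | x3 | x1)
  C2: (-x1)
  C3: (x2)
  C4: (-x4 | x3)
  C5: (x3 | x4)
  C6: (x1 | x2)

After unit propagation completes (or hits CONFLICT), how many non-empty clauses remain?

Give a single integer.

Answer: 2

Derivation:
unit clause [-1] forces x1=F; simplify:
  drop 1 from [2, 3, 1] -> [2, 3]
  drop 1 from [1, 2] -> [2]
  satisfied 1 clause(s); 5 remain; assigned so far: [1]
unit clause [2] forces x2=T; simplify:
  satisfied 3 clause(s); 2 remain; assigned so far: [1, 2]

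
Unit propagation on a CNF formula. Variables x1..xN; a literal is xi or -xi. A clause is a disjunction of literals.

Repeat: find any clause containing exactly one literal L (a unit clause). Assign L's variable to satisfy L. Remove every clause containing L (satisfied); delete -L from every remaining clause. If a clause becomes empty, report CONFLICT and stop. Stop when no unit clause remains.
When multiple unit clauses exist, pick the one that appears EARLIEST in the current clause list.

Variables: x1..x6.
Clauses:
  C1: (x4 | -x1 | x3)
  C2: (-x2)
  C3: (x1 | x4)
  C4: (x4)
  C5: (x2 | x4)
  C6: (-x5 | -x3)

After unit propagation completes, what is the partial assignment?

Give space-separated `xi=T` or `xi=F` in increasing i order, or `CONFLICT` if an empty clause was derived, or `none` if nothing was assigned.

Answer: x2=F x4=T

Derivation:
unit clause [-2] forces x2=F; simplify:
  drop 2 from [2, 4] -> [4]
  satisfied 1 clause(s); 5 remain; assigned so far: [2]
unit clause [4] forces x4=T; simplify:
  satisfied 4 clause(s); 1 remain; assigned so far: [2, 4]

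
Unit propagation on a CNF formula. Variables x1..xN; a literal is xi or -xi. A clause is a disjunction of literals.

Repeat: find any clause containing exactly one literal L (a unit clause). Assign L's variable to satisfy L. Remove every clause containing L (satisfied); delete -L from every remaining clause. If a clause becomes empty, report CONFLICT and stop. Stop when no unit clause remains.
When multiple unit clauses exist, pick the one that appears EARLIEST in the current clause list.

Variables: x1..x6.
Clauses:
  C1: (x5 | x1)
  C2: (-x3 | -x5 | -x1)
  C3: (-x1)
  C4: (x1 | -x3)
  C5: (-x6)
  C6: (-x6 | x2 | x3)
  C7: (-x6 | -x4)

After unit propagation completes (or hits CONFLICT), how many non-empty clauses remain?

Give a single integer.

Answer: 0

Derivation:
unit clause [-1] forces x1=F; simplify:
  drop 1 from [5, 1] -> [5]
  drop 1 from [1, -3] -> [-3]
  satisfied 2 clause(s); 5 remain; assigned so far: [1]
unit clause [5] forces x5=T; simplify:
  satisfied 1 clause(s); 4 remain; assigned so far: [1, 5]
unit clause [-3] forces x3=F; simplify:
  drop 3 from [-6, 2, 3] -> [-6, 2]
  satisfied 1 clause(s); 3 remain; assigned so far: [1, 3, 5]
unit clause [-6] forces x6=F; simplify:
  satisfied 3 clause(s); 0 remain; assigned so far: [1, 3, 5, 6]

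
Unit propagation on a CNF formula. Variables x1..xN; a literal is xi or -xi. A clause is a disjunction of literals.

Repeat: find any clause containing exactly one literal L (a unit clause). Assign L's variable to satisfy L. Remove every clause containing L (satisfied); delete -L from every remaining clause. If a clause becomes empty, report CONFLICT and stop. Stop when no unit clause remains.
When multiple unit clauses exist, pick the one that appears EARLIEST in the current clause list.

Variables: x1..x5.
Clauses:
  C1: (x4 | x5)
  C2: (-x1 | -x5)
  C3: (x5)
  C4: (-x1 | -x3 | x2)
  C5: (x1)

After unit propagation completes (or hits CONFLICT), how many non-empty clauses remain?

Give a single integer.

unit clause [5] forces x5=T; simplify:
  drop -5 from [-1, -5] -> [-1]
  satisfied 2 clause(s); 3 remain; assigned so far: [5]
unit clause [-1] forces x1=F; simplify:
  drop 1 from [1] -> [] (empty!)
  satisfied 2 clause(s); 1 remain; assigned so far: [1, 5]
CONFLICT (empty clause)

Answer: 0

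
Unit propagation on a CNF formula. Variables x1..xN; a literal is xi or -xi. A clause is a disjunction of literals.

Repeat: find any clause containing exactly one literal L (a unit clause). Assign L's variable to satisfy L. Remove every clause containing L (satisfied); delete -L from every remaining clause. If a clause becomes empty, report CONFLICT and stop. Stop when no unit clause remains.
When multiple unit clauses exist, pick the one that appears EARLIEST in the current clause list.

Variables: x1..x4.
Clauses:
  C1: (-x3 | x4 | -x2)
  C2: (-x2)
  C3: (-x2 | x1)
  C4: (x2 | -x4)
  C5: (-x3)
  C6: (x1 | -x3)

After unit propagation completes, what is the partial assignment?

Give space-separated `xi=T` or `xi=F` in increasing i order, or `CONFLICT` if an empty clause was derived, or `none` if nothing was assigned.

unit clause [-2] forces x2=F; simplify:
  drop 2 from [2, -4] -> [-4]
  satisfied 3 clause(s); 3 remain; assigned so far: [2]
unit clause [-4] forces x4=F; simplify:
  satisfied 1 clause(s); 2 remain; assigned so far: [2, 4]
unit clause [-3] forces x3=F; simplify:
  satisfied 2 clause(s); 0 remain; assigned so far: [2, 3, 4]

Answer: x2=F x3=F x4=F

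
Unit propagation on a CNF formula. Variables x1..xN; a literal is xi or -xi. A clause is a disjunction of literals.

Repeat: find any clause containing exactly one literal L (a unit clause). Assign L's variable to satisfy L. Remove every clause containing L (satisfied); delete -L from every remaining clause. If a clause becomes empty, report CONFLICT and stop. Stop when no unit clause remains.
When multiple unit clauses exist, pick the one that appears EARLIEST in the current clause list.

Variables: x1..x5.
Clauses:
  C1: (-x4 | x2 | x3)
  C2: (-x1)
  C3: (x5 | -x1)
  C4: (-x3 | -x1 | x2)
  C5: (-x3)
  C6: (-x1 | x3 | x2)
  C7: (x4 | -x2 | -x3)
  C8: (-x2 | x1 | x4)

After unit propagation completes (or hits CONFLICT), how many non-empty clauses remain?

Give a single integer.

Answer: 2

Derivation:
unit clause [-1] forces x1=F; simplify:
  drop 1 from [-2, 1, 4] -> [-2, 4]
  satisfied 4 clause(s); 4 remain; assigned so far: [1]
unit clause [-3] forces x3=F; simplify:
  drop 3 from [-4, 2, 3] -> [-4, 2]
  satisfied 2 clause(s); 2 remain; assigned so far: [1, 3]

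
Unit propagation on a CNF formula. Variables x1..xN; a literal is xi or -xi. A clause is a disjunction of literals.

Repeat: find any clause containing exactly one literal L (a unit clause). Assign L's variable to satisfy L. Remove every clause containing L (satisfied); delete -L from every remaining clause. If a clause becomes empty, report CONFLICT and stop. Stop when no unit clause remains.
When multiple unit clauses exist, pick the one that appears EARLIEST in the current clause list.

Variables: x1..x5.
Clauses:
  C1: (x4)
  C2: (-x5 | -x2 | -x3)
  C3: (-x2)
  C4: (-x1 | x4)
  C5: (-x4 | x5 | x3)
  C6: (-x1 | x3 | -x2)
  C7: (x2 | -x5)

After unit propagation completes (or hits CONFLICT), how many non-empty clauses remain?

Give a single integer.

Answer: 0

Derivation:
unit clause [4] forces x4=T; simplify:
  drop -4 from [-4, 5, 3] -> [5, 3]
  satisfied 2 clause(s); 5 remain; assigned so far: [4]
unit clause [-2] forces x2=F; simplify:
  drop 2 from [2, -5] -> [-5]
  satisfied 3 clause(s); 2 remain; assigned so far: [2, 4]
unit clause [-5] forces x5=F; simplify:
  drop 5 from [5, 3] -> [3]
  satisfied 1 clause(s); 1 remain; assigned so far: [2, 4, 5]
unit clause [3] forces x3=T; simplify:
  satisfied 1 clause(s); 0 remain; assigned so far: [2, 3, 4, 5]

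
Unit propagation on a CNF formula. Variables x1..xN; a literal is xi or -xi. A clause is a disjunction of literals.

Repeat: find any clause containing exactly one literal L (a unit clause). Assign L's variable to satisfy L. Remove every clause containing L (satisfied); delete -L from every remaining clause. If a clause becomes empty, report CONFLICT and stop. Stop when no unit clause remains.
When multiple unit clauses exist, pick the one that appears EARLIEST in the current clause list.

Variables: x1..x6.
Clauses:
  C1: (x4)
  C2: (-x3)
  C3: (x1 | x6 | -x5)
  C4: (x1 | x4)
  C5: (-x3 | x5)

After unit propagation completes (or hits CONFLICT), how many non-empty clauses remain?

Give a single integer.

unit clause [4] forces x4=T; simplify:
  satisfied 2 clause(s); 3 remain; assigned so far: [4]
unit clause [-3] forces x3=F; simplify:
  satisfied 2 clause(s); 1 remain; assigned so far: [3, 4]

Answer: 1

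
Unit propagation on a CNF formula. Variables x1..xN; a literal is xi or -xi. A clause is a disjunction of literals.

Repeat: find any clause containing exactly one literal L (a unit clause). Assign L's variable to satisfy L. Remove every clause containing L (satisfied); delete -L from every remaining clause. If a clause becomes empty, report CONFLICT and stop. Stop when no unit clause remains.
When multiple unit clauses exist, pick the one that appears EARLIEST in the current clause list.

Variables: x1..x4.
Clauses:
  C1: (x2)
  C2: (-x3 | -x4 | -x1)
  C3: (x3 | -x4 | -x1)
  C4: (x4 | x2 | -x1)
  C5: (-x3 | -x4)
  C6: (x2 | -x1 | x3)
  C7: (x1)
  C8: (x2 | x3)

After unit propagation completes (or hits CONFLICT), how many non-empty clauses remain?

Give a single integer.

unit clause [2] forces x2=T; simplify:
  satisfied 4 clause(s); 4 remain; assigned so far: [2]
unit clause [1] forces x1=T; simplify:
  drop -1 from [-3, -4, -1] -> [-3, -4]
  drop -1 from [3, -4, -1] -> [3, -4]
  satisfied 1 clause(s); 3 remain; assigned so far: [1, 2]

Answer: 3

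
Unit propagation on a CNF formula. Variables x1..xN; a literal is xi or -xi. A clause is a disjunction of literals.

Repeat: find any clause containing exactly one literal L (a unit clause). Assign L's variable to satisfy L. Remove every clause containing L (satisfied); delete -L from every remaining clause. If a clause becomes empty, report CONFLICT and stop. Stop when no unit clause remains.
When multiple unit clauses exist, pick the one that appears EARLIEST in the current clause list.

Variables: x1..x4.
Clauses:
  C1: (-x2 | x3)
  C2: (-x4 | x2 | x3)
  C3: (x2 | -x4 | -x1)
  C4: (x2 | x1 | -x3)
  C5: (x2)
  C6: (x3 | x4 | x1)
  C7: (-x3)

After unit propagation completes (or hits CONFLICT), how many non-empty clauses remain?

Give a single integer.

unit clause [2] forces x2=T; simplify:
  drop -2 from [-2, 3] -> [3]
  satisfied 4 clause(s); 3 remain; assigned so far: [2]
unit clause [3] forces x3=T; simplify:
  drop -3 from [-3] -> [] (empty!)
  satisfied 2 clause(s); 1 remain; assigned so far: [2, 3]
CONFLICT (empty clause)

Answer: 0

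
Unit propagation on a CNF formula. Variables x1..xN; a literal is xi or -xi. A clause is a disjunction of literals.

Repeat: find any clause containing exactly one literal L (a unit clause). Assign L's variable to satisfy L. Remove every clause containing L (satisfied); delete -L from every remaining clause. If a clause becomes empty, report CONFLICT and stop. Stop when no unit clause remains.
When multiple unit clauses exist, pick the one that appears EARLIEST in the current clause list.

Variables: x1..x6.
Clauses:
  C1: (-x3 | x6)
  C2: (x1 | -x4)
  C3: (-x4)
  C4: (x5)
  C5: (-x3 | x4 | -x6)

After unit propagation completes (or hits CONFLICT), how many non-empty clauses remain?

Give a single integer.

Answer: 2

Derivation:
unit clause [-4] forces x4=F; simplify:
  drop 4 from [-3, 4, -6] -> [-3, -6]
  satisfied 2 clause(s); 3 remain; assigned so far: [4]
unit clause [5] forces x5=T; simplify:
  satisfied 1 clause(s); 2 remain; assigned so far: [4, 5]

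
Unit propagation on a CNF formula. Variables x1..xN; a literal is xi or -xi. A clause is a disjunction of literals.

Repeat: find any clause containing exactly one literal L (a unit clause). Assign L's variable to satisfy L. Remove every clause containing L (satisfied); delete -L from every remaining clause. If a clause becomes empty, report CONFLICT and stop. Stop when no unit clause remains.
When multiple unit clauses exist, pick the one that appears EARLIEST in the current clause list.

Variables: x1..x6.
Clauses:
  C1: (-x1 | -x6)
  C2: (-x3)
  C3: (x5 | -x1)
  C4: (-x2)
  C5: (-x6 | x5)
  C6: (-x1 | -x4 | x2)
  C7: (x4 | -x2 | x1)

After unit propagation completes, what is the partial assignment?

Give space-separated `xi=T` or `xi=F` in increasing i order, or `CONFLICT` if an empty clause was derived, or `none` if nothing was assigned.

Answer: x2=F x3=F

Derivation:
unit clause [-3] forces x3=F; simplify:
  satisfied 1 clause(s); 6 remain; assigned so far: [3]
unit clause [-2] forces x2=F; simplify:
  drop 2 from [-1, -4, 2] -> [-1, -4]
  satisfied 2 clause(s); 4 remain; assigned so far: [2, 3]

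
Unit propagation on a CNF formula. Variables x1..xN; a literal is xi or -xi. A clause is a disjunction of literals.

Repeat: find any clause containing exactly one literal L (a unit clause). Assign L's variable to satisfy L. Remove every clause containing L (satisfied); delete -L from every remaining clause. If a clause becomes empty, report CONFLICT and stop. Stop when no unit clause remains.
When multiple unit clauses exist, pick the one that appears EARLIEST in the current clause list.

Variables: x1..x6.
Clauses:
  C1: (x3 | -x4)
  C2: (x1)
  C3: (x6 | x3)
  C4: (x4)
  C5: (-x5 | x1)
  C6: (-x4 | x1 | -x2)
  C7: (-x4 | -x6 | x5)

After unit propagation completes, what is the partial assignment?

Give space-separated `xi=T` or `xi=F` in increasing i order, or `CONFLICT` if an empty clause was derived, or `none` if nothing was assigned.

unit clause [1] forces x1=T; simplify:
  satisfied 3 clause(s); 4 remain; assigned so far: [1]
unit clause [4] forces x4=T; simplify:
  drop -4 from [3, -4] -> [3]
  drop -4 from [-4, -6, 5] -> [-6, 5]
  satisfied 1 clause(s); 3 remain; assigned so far: [1, 4]
unit clause [3] forces x3=T; simplify:
  satisfied 2 clause(s); 1 remain; assigned so far: [1, 3, 4]

Answer: x1=T x3=T x4=T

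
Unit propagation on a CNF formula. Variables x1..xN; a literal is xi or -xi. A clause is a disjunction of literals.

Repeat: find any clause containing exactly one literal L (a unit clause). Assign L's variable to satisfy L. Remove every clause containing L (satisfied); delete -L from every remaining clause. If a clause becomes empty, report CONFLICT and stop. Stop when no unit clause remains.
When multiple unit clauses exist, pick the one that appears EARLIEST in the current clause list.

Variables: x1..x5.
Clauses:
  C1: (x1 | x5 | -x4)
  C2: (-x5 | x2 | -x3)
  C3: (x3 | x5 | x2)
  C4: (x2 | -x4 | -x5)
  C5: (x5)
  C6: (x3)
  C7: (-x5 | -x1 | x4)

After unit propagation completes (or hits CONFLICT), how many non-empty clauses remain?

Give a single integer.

Answer: 1

Derivation:
unit clause [5] forces x5=T; simplify:
  drop -5 from [-5, 2, -3] -> [2, -3]
  drop -5 from [2, -4, -5] -> [2, -4]
  drop -5 from [-5, -1, 4] -> [-1, 4]
  satisfied 3 clause(s); 4 remain; assigned so far: [5]
unit clause [3] forces x3=T; simplify:
  drop -3 from [2, -3] -> [2]
  satisfied 1 clause(s); 3 remain; assigned so far: [3, 5]
unit clause [2] forces x2=T; simplify:
  satisfied 2 clause(s); 1 remain; assigned so far: [2, 3, 5]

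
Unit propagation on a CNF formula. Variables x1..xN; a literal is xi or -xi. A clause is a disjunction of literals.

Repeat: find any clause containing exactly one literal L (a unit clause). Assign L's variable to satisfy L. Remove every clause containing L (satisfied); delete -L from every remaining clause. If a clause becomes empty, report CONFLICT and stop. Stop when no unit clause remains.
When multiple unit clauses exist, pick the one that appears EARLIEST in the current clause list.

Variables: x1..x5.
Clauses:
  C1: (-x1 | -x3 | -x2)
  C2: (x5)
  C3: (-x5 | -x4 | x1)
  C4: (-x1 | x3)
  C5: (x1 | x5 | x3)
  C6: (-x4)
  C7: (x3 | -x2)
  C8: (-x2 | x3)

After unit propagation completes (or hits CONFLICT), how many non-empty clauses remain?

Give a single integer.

Answer: 4

Derivation:
unit clause [5] forces x5=T; simplify:
  drop -5 from [-5, -4, 1] -> [-4, 1]
  satisfied 2 clause(s); 6 remain; assigned so far: [5]
unit clause [-4] forces x4=F; simplify:
  satisfied 2 clause(s); 4 remain; assigned so far: [4, 5]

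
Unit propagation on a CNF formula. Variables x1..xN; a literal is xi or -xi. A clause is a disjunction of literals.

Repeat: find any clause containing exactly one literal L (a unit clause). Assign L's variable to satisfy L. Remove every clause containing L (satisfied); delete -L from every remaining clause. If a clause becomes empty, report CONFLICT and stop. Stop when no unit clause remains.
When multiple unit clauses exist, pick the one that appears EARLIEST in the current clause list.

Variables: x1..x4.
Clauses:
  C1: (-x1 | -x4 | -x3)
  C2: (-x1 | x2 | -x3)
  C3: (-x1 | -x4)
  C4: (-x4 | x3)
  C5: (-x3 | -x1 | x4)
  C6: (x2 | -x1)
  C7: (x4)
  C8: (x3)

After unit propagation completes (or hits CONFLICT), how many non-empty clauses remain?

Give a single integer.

Answer: 0

Derivation:
unit clause [4] forces x4=T; simplify:
  drop -4 from [-1, -4, -3] -> [-1, -3]
  drop -4 from [-1, -4] -> [-1]
  drop -4 from [-4, 3] -> [3]
  satisfied 2 clause(s); 6 remain; assigned so far: [4]
unit clause [-1] forces x1=F; simplify:
  satisfied 4 clause(s); 2 remain; assigned so far: [1, 4]
unit clause [3] forces x3=T; simplify:
  satisfied 2 clause(s); 0 remain; assigned so far: [1, 3, 4]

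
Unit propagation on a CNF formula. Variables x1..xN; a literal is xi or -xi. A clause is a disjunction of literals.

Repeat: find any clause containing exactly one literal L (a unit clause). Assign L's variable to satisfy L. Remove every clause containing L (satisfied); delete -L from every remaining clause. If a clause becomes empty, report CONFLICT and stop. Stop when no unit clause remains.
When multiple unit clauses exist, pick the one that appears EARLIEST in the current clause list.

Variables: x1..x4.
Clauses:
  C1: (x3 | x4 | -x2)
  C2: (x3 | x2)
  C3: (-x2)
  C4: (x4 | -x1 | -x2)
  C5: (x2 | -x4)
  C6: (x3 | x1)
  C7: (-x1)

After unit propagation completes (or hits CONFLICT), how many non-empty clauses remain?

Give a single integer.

unit clause [-2] forces x2=F; simplify:
  drop 2 from [3, 2] -> [3]
  drop 2 from [2, -4] -> [-4]
  satisfied 3 clause(s); 4 remain; assigned so far: [2]
unit clause [3] forces x3=T; simplify:
  satisfied 2 clause(s); 2 remain; assigned so far: [2, 3]
unit clause [-4] forces x4=F; simplify:
  satisfied 1 clause(s); 1 remain; assigned so far: [2, 3, 4]
unit clause [-1] forces x1=F; simplify:
  satisfied 1 clause(s); 0 remain; assigned so far: [1, 2, 3, 4]

Answer: 0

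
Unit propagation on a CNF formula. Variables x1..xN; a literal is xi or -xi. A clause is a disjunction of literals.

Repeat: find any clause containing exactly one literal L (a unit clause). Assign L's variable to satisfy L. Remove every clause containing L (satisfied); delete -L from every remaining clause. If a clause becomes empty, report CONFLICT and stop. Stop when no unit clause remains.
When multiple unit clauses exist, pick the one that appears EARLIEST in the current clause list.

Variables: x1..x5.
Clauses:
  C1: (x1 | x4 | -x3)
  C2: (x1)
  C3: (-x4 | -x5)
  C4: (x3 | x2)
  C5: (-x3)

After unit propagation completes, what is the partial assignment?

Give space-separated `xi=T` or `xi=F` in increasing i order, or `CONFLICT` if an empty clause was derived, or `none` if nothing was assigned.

unit clause [1] forces x1=T; simplify:
  satisfied 2 clause(s); 3 remain; assigned so far: [1]
unit clause [-3] forces x3=F; simplify:
  drop 3 from [3, 2] -> [2]
  satisfied 1 clause(s); 2 remain; assigned so far: [1, 3]
unit clause [2] forces x2=T; simplify:
  satisfied 1 clause(s); 1 remain; assigned so far: [1, 2, 3]

Answer: x1=T x2=T x3=F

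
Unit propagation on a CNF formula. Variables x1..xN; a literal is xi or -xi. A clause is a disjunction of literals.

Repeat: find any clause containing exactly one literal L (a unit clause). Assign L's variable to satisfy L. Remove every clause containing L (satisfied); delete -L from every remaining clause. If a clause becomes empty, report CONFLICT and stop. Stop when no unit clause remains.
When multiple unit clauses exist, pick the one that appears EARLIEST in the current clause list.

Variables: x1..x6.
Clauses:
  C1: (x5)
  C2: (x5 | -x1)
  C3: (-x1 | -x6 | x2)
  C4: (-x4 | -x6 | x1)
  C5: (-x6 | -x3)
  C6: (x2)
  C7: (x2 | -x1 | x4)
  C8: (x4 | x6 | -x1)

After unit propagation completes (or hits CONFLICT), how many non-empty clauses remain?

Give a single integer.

Answer: 3

Derivation:
unit clause [5] forces x5=T; simplify:
  satisfied 2 clause(s); 6 remain; assigned so far: [5]
unit clause [2] forces x2=T; simplify:
  satisfied 3 clause(s); 3 remain; assigned so far: [2, 5]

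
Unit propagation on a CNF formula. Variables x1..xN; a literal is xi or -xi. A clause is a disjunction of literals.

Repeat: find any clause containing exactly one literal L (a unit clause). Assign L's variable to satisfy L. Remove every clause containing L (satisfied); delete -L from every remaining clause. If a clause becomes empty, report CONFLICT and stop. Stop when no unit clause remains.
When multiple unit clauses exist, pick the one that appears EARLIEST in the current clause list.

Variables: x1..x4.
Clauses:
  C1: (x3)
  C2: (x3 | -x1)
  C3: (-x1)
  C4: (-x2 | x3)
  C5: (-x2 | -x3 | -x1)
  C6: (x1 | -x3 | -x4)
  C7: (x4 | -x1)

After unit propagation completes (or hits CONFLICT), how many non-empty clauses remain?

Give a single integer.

unit clause [3] forces x3=T; simplify:
  drop -3 from [-2, -3, -1] -> [-2, -1]
  drop -3 from [1, -3, -4] -> [1, -4]
  satisfied 3 clause(s); 4 remain; assigned so far: [3]
unit clause [-1] forces x1=F; simplify:
  drop 1 from [1, -4] -> [-4]
  satisfied 3 clause(s); 1 remain; assigned so far: [1, 3]
unit clause [-4] forces x4=F; simplify:
  satisfied 1 clause(s); 0 remain; assigned so far: [1, 3, 4]

Answer: 0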